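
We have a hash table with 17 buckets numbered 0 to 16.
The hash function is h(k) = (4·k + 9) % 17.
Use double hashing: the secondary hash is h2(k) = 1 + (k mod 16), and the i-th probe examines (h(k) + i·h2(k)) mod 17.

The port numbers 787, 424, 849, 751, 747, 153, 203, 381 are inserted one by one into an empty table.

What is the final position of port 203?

787: h=12 → slot 12
424: h=5 → slot 5
849: h=5, h2=2, probe 5,7 → slot 7
751: h=4 → slot 4
747: h=5, h2=12, probe 5,0 → slot 0
153: h=9 → slot 9
203: h=5, h2=12, probe 5,0,12,7,2 → slot 2
381: h=3 → slot 3
Table: [747, -, 203, 381, 751, 424, -, 849, -, 153, -, -, 787, -, -, -, -]

2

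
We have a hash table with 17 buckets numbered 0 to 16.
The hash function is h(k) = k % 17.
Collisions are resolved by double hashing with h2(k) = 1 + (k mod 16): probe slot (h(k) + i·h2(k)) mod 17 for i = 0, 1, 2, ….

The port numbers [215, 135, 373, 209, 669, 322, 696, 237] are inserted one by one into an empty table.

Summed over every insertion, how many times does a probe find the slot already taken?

215 hashes to 11; slot 11 is free → place at 11.
135 hashes to 16; slot 16 is free → place at 16.
373 hashes to 16, h2=6; 16 taken → place at 5.
209 hashes to 5, h2=2; 5 taken → place at 7.
669 hashes to 6; slot 6 is free → place at 6.
322 hashes to 16, h2=3; 16 taken → place at 2.
696 hashes to 16, h2=9; 16 taken → place at 8.
237 hashes to 16, h2=14; 16 taken → place at 13.
Table: [—, —, 322, —, —, 373, 669, 209, 696, —, —, 215, —, 237, —, —, 135]

5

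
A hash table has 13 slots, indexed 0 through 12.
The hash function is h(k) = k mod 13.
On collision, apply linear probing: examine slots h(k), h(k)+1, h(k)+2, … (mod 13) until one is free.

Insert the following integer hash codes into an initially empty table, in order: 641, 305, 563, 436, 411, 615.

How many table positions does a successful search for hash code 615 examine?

641: h=4 → slot 4
305: h=6 → slot 6
563: h=4, probe 4,5 → slot 5
436: h=7 → slot 7
411: h=8 → slot 8
615: h=4, probe 4,5,6,7,8,9 → slot 9
Table: [—, —, —, —, 641, 563, 305, 436, 411, 615, —, —, —]
Lookup 615: h=4, probe 4,5,6,7,8,9 → found at 9.

6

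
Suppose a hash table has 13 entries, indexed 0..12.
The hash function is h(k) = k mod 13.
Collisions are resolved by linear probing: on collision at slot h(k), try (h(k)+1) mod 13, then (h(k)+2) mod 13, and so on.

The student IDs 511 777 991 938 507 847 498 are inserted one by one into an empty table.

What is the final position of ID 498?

Insert 511: h=4, slot 4 empty → index 4.
Insert 777: h=10, slot 10 empty → index 10.
Insert 991: h=3, slot 3 empty → index 3.
Insert 938: h=2, slot 2 empty → index 2.
Insert 507: h=0, slot 0 empty → index 0.
Insert 847: h=2, slots 2,3,4 occupied → index 5.
Insert 498: h=4, slots 4,5 occupied → index 6.
Table: [507, _, 938, 991, 511, 847, 498, _, _, _, 777, _, _]

6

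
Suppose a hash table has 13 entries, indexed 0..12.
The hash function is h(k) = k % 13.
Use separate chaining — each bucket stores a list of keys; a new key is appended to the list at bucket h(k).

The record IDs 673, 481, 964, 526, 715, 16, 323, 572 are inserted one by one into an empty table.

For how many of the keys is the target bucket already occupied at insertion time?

2

Insert 673: h=10, bucket 10 empty -> new chain.
Insert 481: h=0, bucket 0 empty -> new chain.
Insert 964: h=2, bucket 2 empty -> new chain.
Insert 526: h=6, bucket 6 empty -> new chain.
Insert 715: h=0, bucket 0 nonempty -> append to chain.
Insert 16: h=3, bucket 3 empty -> new chain.
Insert 323: h=11, bucket 11 empty -> new chain.
Insert 572: h=0, bucket 0 nonempty -> append to chain.
Final buckets:
0: 481 -> 715 -> 572
1: —
2: 964
3: 16
4: —
5: —
6: 526
7: —
8: —
9: —
10: 673
11: 323
12: —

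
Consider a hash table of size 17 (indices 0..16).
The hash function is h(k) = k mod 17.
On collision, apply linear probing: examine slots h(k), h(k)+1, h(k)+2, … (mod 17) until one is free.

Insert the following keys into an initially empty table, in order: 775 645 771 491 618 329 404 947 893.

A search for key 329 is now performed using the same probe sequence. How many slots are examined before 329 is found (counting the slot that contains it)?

3

775: h=10 → slot 10
645: h=16 → slot 16
771: h=6 → slot 6
491: h=15 → slot 15
618: h=6, probe 6,7 → slot 7
329: h=6, probe 6,7,8 → slot 8
404: h=13 → slot 13
947: h=12 → slot 12
893: h=9 → slot 9
Table: [-, -, -, -, -, -, 771, 618, 329, 893, 775, -, 947, 404, -, 491, 645]
Lookup 329: h=6, probe 6,7,8 → found at 8.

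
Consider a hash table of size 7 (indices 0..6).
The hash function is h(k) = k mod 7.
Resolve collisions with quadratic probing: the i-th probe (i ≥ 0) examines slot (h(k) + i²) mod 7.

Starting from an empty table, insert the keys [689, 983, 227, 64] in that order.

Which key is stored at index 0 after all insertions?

227

689: h=3 → slot 3
983: h=3, probe 3,4 → slot 4
227: h=3, probe 3,4,0 → slot 0
64: h=1 → slot 1
Table: [227, 64, —, 689, 983, —, —]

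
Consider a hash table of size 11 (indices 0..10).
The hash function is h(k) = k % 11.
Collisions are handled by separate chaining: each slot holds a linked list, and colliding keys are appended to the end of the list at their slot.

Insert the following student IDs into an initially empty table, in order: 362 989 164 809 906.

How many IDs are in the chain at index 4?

1

362 -> bucket 10
989 -> bucket 10 (collision)
164 -> bucket 10 (collision)
809 -> bucket 6
906 -> bucket 4
Final buckets:
0: .
1: .
2: .
3: .
4: 906
5: .
6: 809
7: .
8: .
9: .
10: 362 -> 989 -> 164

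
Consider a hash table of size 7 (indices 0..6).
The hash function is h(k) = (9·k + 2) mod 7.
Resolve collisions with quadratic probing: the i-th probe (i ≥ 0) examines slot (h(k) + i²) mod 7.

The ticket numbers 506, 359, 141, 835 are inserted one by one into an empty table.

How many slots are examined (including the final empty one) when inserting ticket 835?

Insert 506: h=6, slot 6 empty → index 6.
Insert 359: h=6, slot 6 occupied → index 0.
Insert 141: h=4, slot 4 empty → index 4.
Insert 835: h=6, slots 6,0 occupied → index 3.
Table: [359, _, _, 835, 141, _, 506]

3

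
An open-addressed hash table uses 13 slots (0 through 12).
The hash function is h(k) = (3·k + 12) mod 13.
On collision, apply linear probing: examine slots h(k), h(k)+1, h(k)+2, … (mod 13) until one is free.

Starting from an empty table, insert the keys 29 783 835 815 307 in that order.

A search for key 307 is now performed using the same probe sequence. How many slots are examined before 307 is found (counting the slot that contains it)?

2

29: h=8 => slot 8
783: h=8, probe 8,9 => slot 9
835: h=8, probe 8,9,10 => slot 10
815: h=0 => slot 0
307: h=10, probe 10,11 => slot 11
Table: [815, ∅, ∅, ∅, ∅, ∅, ∅, ∅, 29, 783, 835, 307, ∅]
Lookup 307: h=10, probe 10,11 → found at 11.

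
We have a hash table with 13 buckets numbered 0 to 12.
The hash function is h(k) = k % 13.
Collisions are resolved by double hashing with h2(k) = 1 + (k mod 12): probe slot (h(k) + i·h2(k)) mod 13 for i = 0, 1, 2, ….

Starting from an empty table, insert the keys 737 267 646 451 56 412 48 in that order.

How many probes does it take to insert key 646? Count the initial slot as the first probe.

Insert 737: h=9, slot 9 empty → index 9.
Insert 267: h=7, slot 7 empty → index 7.
Insert 646: h=9, h2=11, slots 9,7 occupied → index 5.
Insert 451: h=9, h2=8, slot 9 occupied → index 4.
Insert 56: h=4, h2=9, slot 4 occupied → index 0.
Insert 412: h=9, h2=5, slot 9 occupied → index 1.
Insert 48: h=9, h2=1, slot 9 occupied → index 10.
Table: [56, 412, ∅, ∅, 451, 646, ∅, 267, ∅, 737, 48, ∅, ∅]

3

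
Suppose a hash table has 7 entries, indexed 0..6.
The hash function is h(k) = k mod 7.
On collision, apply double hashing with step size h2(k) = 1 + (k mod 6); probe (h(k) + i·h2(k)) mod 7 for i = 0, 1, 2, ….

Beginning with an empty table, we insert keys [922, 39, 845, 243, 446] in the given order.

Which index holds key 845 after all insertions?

3

922 hashes to 5; slot 5 is free => place at 5.
39 hashes to 4; slot 4 is free => place at 4.
845 hashes to 5, h2=6; 5,4 taken => place at 3.
243 hashes to 5, h2=4; 5 taken => place at 2.
446 hashes to 5, h2=3; 5 taken => place at 1.
Table: [∅, 446, 243, 845, 39, 922, ∅]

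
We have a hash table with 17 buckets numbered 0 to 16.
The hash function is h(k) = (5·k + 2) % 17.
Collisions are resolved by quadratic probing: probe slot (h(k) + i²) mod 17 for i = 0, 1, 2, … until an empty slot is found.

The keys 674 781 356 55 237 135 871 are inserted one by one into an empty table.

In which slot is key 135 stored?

13

Insert 674: h=6, slot 6 empty -> index 6.
Insert 781: h=14, slot 14 empty -> index 14.
Insert 356: h=14, slot 14 occupied -> index 15.
Insert 55: h=5, slot 5 empty -> index 5.
Insert 237: h=14, slots 14,15 occupied -> index 1.
Insert 135: h=14, slots 14,15,1,6 occupied -> index 13.
Insert 871: h=5, slots 5,6 occupied -> index 9.
Table: [_, 237, _, _, _, 55, 674, _, _, 871, _, _, _, 135, 781, 356, _]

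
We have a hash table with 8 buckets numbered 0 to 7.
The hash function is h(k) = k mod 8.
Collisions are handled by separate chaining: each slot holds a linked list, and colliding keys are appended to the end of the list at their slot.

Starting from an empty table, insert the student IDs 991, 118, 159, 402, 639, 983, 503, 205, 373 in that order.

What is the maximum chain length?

991 → bucket 7
118 → bucket 6
159 → bucket 7 (collision)
402 → bucket 2
639 → bucket 7 (collision)
983 → bucket 7 (collision)
503 → bucket 7 (collision)
205 → bucket 5
373 → bucket 5 (collision)
Final buckets:
0: —
1: —
2: 402
3: —
4: —
5: 205 -> 373
6: 118
7: 991 -> 159 -> 639 -> 983 -> 503

5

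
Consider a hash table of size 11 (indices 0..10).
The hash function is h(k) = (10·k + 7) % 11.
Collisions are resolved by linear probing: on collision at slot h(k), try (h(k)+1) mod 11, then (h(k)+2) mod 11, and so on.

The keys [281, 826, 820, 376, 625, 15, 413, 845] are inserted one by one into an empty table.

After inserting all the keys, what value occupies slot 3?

15

Insert 281: h=1, slot 1 empty => index 1.
Insert 826: h=6, slot 6 empty => index 6.
Insert 820: h=1, slot 1 occupied => index 2.
Insert 376: h=5, slot 5 empty => index 5.
Insert 625: h=9, slot 9 empty => index 9.
Insert 15: h=3, slot 3 empty => index 3.
Insert 413: h=1, slots 1,2,3 occupied => index 4.
Insert 845: h=9, slot 9 occupied => index 10.
Table: [_, 281, 820, 15, 413, 376, 826, _, _, 625, 845]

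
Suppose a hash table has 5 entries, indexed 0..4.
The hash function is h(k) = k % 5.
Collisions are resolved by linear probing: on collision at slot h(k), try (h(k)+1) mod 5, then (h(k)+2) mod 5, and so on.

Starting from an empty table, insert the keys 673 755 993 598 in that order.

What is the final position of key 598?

1

Insert 673: h=3, slot 3 empty => index 3.
Insert 755: h=0, slot 0 empty => index 0.
Insert 993: h=3, slot 3 occupied => index 4.
Insert 598: h=3, slots 3,4,0 occupied => index 1.
Table: [755, 598, ., 673, 993]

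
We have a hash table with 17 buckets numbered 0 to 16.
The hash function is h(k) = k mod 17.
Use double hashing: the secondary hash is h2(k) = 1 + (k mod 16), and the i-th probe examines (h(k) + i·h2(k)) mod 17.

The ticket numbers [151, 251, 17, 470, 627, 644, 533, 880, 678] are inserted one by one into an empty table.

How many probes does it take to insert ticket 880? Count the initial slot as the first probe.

2

Insert 151: h=15, slot 15 empty → index 15.
Insert 251: h=13, slot 13 empty → index 13.
Insert 17: h=0, slot 0 empty → index 0.
Insert 470: h=11, slot 11 empty → index 11.
Insert 627: h=15, h2=4, slot 15 occupied → index 2.
Insert 644: h=15, h2=5, slot 15 occupied → index 3.
Insert 533: h=6, slot 6 empty → index 6.
Insert 880: h=13, h2=1, slot 13 occupied → index 14.
Insert 678: h=15, h2=7, slot 15 occupied → index 5.
Table: [17, _, 627, 644, _, 678, 533, _, _, _, _, 470, _, 251, 880, 151, _]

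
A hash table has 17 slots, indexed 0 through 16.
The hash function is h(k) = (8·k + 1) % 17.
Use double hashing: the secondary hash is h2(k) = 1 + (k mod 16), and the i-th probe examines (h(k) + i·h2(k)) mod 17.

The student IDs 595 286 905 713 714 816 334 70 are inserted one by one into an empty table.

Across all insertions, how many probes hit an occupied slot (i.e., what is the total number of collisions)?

595: h=1 => slot 1
286: h=11 => slot 11
905: h=16 => slot 16
713: h=10 => slot 10
714: h=1, h2=11, probe 1,12 => slot 12
816: h=1, h2=1, probe 1,2 => slot 2
334: h=4 => slot 4
70: h=0 => slot 0
Table: [70, 595, 816, -, 334, -, -, -, -, -, 713, 286, 714, -, -, -, 905]

2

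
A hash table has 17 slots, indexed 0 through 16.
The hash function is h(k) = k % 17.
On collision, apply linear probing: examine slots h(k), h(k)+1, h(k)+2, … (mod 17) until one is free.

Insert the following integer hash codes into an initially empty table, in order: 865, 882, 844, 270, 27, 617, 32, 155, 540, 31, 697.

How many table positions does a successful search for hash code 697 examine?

4

865: h=15 => slot 15
882: h=15, probe 15,16 => slot 16
844: h=11 => slot 11
270: h=15, probe 15,16,0 => slot 0
27: h=10 => slot 10
617: h=5 => slot 5
32: h=15, probe 15,16,0,1 => slot 1
155: h=2 => slot 2
540: h=13 => slot 13
31: h=14 => slot 14
697: h=0, probe 0,1,2,3 => slot 3
Table: [270, 32, 155, 697, _, 617, _, _, _, _, 27, 844, _, 540, 31, 865, 882]
Lookup 697: h=0, probe 0,1,2,3 → found at 3.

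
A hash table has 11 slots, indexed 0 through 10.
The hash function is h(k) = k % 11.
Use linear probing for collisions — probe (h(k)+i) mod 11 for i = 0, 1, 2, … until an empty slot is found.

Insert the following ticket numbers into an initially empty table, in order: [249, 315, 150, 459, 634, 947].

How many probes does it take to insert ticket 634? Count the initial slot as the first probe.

5

249: h=7 => slot 7
315: h=7, probe 7,8 => slot 8
150: h=7, probe 7,8,9 => slot 9
459: h=8, probe 8,9,10 => slot 10
634: h=7, probe 7,8,9,10,0 => slot 0
947: h=1 => slot 1
Table: [634, 947, -, -, -, -, -, 249, 315, 150, 459]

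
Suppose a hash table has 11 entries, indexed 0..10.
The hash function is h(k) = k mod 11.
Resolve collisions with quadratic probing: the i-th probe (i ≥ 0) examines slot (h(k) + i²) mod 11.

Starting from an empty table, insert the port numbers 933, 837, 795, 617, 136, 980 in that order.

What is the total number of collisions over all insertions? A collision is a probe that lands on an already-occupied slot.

933 hashes to 9; slot 9 is free => place at 9.
837 hashes to 1; slot 1 is free => place at 1.
795 hashes to 3; slot 3 is free => place at 3.
617 hashes to 1; 1 taken => place at 2.
136 hashes to 4; slot 4 is free => place at 4.
980 hashes to 1; 1,2 taken => place at 5.
Table: [—, 837, 617, 795, 136, 980, —, —, —, 933, —]

3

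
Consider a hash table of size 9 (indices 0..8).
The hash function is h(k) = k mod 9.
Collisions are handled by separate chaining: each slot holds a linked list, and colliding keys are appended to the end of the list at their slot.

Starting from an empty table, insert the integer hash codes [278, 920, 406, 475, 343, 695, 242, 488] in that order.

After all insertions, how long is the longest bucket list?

3

278 -> bucket 8
920 -> bucket 2
406 -> bucket 1
475 -> bucket 7
343 -> bucket 1 (collision)
695 -> bucket 2 (collision)
242 -> bucket 8 (collision)
488 -> bucket 2 (collision)
Final buckets:
0: —
1: 406 -> 343
2: 920 -> 695 -> 488
3: —
4: —
5: —
6: —
7: 475
8: 278 -> 242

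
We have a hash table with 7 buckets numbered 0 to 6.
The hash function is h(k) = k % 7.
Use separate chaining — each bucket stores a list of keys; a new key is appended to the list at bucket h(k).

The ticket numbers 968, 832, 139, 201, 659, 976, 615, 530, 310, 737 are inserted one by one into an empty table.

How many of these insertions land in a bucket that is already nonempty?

5

968 -> bucket 2
832 -> bucket 6
139 -> bucket 6 (collision)
201 -> bucket 5
659 -> bucket 1
976 -> bucket 3
615 -> bucket 6 (collision)
530 -> bucket 5 (collision)
310 -> bucket 2 (collision)
737 -> bucket 2 (collision)
Final buckets:
0: _
1: 659
2: 968 -> 310 -> 737
3: 976
4: _
5: 201 -> 530
6: 832 -> 139 -> 615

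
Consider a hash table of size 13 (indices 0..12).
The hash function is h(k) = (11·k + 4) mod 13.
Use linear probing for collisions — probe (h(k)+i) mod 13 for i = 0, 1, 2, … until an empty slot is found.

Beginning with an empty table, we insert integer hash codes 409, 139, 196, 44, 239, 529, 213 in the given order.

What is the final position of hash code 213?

9

409 hashes to 5; slot 5 is free → place at 5.
139 hashes to 12; slot 12 is free → place at 12.
196 hashes to 2; slot 2 is free → place at 2.
44 hashes to 7; slot 7 is free → place at 7.
239 hashes to 7; 7 taken → place at 8.
529 hashes to 12; 12 taken → place at 0.
213 hashes to 7; 7,8 taken → place at 9.
Table: [529, -, 196, -, -, 409, -, 44, 239, 213, -, -, 139]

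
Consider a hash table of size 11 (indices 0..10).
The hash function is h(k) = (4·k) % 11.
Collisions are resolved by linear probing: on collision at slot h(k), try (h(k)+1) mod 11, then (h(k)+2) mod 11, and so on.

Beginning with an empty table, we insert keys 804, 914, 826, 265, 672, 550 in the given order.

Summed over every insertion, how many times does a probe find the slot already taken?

Insert 804: h=4, slot 4 empty => index 4.
Insert 914: h=4, slot 4 occupied => index 5.
Insert 826: h=4, slots 4,5 occupied => index 6.
Insert 265: h=4, slots 4,5,6 occupied => index 7.
Insert 672: h=4, slots 4,5,6,7 occupied => index 8.
Insert 550: h=0, slot 0 empty => index 0.
Table: [550, ., ., ., 804, 914, 826, 265, 672, ., .]

10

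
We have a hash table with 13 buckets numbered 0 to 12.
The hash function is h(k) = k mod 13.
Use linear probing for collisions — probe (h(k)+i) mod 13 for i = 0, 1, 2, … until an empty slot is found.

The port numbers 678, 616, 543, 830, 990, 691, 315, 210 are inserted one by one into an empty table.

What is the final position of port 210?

7

678 hashes to 2; slot 2 is free => place at 2.
616 hashes to 5; slot 5 is free => place at 5.
543 hashes to 10; slot 10 is free => place at 10.
830 hashes to 11; slot 11 is free => place at 11.
990 hashes to 2; 2 taken => place at 3.
691 hashes to 2; 2,3 taken => place at 4.
315 hashes to 3; 3,4,5 taken => place at 6.
210 hashes to 2; 2,3,4,5,6 taken => place at 7.
Table: [-, -, 678, 990, 691, 616, 315, 210, -, -, 543, 830, -]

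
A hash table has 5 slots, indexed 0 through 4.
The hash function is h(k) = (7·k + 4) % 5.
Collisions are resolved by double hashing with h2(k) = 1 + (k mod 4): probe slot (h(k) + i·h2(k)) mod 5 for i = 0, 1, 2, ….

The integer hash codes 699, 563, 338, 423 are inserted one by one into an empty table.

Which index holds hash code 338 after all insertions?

Insert 699: h=2, slot 2 empty → index 2.
Insert 563: h=0, slot 0 empty → index 0.
Insert 338: h=0, h2=3, slot 0 occupied → index 3.
Insert 423: h=0, h2=4, slot 0 occupied → index 4.
Table: [563, ., 699, 338, 423]

3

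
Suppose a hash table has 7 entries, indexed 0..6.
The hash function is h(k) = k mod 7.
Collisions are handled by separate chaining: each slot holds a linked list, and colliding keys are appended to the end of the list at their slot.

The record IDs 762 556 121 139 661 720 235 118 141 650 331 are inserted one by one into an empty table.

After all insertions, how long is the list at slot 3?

762 -> bucket 6
556 -> bucket 3
121 -> bucket 2
139 -> bucket 6 (collision)
661 -> bucket 3 (collision)
720 -> bucket 6 (collision)
235 -> bucket 4
118 -> bucket 6 (collision)
141 -> bucket 1
650 -> bucket 6 (collision)
331 -> bucket 2 (collision)
Final buckets:
0: -
1: 141
2: 121 -> 331
3: 556 -> 661
4: 235
5: -
6: 762 -> 139 -> 720 -> 118 -> 650

2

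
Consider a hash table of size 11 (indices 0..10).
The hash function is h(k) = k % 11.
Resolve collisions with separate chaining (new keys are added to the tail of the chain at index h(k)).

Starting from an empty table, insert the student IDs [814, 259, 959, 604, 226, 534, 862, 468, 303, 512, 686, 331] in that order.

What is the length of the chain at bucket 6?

Insert 814: h=0, bucket 0 empty → new chain.
Insert 259: h=6, bucket 6 empty → new chain.
Insert 959: h=2, bucket 2 empty → new chain.
Insert 604: h=10, bucket 10 empty → new chain.
Insert 226: h=6, bucket 6 nonempty → append to chain.
Insert 534: h=6, bucket 6 nonempty → append to chain.
Insert 862: h=4, bucket 4 empty → new chain.
Insert 468: h=6, bucket 6 nonempty → append to chain.
Insert 303: h=6, bucket 6 nonempty → append to chain.
Insert 512: h=6, bucket 6 nonempty → append to chain.
Insert 686: h=4, bucket 4 nonempty → append to chain.
Insert 331: h=1, bucket 1 empty → new chain.
Final buckets:
0: 814
1: 331
2: 959
3: —
4: 862 -> 686
5: —
6: 259 -> 226 -> 534 -> 468 -> 303 -> 512
7: —
8: —
9: —
10: 604

6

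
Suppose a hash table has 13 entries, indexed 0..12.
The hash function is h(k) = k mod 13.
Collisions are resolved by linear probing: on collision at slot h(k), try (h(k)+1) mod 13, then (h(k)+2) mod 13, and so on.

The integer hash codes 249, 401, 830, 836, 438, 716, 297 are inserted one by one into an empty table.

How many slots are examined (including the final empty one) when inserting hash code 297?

3

249 hashes to 2; slot 2 is free -> place at 2.
401 hashes to 11; slot 11 is free -> place at 11.
830 hashes to 11; 11 taken -> place at 12.
836 hashes to 4; slot 4 is free -> place at 4.
438 hashes to 9; slot 9 is free -> place at 9.
716 hashes to 1; slot 1 is free -> place at 1.
297 hashes to 11; 11,12 taken -> place at 0.
Table: [297, 716, 249, —, 836, —, —, —, —, 438, —, 401, 830]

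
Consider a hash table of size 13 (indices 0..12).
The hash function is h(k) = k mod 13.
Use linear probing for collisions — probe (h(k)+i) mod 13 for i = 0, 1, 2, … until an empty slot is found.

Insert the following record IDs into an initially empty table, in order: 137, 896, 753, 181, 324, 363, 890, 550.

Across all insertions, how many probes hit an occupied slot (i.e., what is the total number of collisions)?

10

137: h=7 -> slot 7
896: h=12 -> slot 12
753: h=12, probe 12,0 -> slot 0
181: h=12, probe 12,0,1 -> slot 1
324: h=12, probe 12,0,1,2 -> slot 2
363: h=12, probe 12,0,1,2,3 -> slot 3
890: h=6 -> slot 6
550: h=4 -> slot 4
Table: [753, 181, 324, 363, 550, -, 890, 137, -, -, -, -, 896]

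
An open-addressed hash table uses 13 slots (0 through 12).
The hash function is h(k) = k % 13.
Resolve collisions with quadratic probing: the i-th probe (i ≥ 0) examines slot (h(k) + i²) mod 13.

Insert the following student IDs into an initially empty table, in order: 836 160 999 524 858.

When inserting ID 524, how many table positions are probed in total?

3

Insert 836: h=4, slot 4 empty => index 4.
Insert 160: h=4, slot 4 occupied => index 5.
Insert 999: h=11, slot 11 empty => index 11.
Insert 524: h=4, slots 4,5 occupied => index 8.
Insert 858: h=0, slot 0 empty => index 0.
Table: [858, -, -, -, 836, 160, -, -, 524, -, -, 999, -]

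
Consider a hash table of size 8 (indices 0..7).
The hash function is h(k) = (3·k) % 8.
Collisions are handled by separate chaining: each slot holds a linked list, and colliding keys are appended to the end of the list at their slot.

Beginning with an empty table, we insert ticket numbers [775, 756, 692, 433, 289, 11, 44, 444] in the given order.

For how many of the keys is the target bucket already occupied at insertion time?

4

775 → bucket 5
756 → bucket 4
692 → bucket 4 (collision)
433 → bucket 3
289 → bucket 3 (collision)
11 → bucket 1
44 → bucket 4 (collision)
444 → bucket 4 (collision)
Final buckets:
0: ∅
1: 11
2: ∅
3: 433 -> 289
4: 756 -> 692 -> 44 -> 444
5: 775
6: ∅
7: ∅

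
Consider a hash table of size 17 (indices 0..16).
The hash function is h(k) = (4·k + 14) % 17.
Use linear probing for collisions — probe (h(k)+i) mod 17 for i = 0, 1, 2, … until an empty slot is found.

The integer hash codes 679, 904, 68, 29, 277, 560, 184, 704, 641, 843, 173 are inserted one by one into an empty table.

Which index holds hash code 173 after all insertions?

15

679: h=10 => slot 10
904: h=9 => slot 9
68: h=14 => slot 14
29: h=11 => slot 11
277: h=0 => slot 0
560: h=10, probe 10,11,12 => slot 12
184: h=2 => slot 2
704: h=8 => slot 8
641: h=11, probe 11,12,13 => slot 13
843: h=3 => slot 3
173: h=9, probe 9,10,11,12,13,14,15 => slot 15
Table: [277, _, 184, 843, _, _, _, _, 704, 904, 679, 29, 560, 641, 68, 173, _]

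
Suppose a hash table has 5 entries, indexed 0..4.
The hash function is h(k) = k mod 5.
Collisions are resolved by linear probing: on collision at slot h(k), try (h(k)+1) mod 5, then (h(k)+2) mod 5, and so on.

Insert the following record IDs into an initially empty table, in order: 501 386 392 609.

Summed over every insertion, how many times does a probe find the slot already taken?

2

Insert 501: h=1, slot 1 empty => index 1.
Insert 386: h=1, slot 1 occupied => index 2.
Insert 392: h=2, slot 2 occupied => index 3.
Insert 609: h=4, slot 4 empty => index 4.
Table: [-, 501, 386, 392, 609]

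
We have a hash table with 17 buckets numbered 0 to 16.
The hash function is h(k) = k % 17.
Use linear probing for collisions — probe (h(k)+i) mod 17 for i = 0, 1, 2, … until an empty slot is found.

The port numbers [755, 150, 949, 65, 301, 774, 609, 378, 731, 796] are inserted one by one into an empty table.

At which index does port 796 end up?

2

Insert 755: h=7, slot 7 empty -> index 7.
Insert 150: h=14, slot 14 empty -> index 14.
Insert 949: h=14, slot 14 occupied -> index 15.
Insert 65: h=14, slots 14,15 occupied -> index 16.
Insert 301: h=12, slot 12 empty -> index 12.
Insert 774: h=9, slot 9 empty -> index 9.
Insert 609: h=14, slots 14,15,16 occupied -> index 0.
Insert 378: h=4, slot 4 empty -> index 4.
Insert 731: h=0, slot 0 occupied -> index 1.
Insert 796: h=14, slots 14,15,16,0,1 occupied -> index 2.
Table: [609, 731, 796, -, 378, -, -, 755, -, 774, -, -, 301, -, 150, 949, 65]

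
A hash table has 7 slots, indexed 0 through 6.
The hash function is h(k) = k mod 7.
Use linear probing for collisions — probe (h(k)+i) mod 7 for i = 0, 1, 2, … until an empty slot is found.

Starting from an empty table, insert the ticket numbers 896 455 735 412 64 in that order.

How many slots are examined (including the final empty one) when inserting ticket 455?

2

896: h=0 → slot 0
455: h=0, probe 0,1 → slot 1
735: h=0, probe 0,1,2 → slot 2
412: h=6 → slot 6
64: h=1, probe 1,2,3 → slot 3
Table: [896, 455, 735, 64, -, -, 412]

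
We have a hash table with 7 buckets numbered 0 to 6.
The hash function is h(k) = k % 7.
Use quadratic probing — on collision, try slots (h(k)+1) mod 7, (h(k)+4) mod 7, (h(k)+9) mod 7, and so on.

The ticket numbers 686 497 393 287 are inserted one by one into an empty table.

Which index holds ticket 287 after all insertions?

Insert 686: h=0, slot 0 empty -> index 0.
Insert 497: h=0, slot 0 occupied -> index 1.
Insert 393: h=1, slot 1 occupied -> index 2.
Insert 287: h=0, slots 0,1 occupied -> index 4.
Table: [686, 497, 393, ., 287, ., .]

4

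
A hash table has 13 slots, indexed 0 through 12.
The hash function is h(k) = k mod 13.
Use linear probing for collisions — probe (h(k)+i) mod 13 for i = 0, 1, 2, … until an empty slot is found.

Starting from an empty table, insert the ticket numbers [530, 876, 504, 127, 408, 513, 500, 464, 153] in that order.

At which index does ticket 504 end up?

11

530: h=10 → slot 10
876: h=5 → slot 5
504: h=10, probe 10,11 → slot 11
127: h=10, probe 10,11,12 → slot 12
408: h=5, probe 5,6 → slot 6
513: h=6, probe 6,7 → slot 7
500: h=6, probe 6,7,8 → slot 8
464: h=9 → slot 9
153: h=10, probe 10,11,12,0 → slot 0
Table: [153, ., ., ., ., 876, 408, 513, 500, 464, 530, 504, 127]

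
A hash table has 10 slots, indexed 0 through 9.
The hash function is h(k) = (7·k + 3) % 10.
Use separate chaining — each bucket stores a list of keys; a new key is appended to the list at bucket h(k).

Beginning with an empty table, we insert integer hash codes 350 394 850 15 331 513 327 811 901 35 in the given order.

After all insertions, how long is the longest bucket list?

3

Insert 350: h=3, bucket 3 empty → new chain.
Insert 394: h=1, bucket 1 empty → new chain.
Insert 850: h=3, bucket 3 nonempty → append to chain.
Insert 15: h=8, bucket 8 empty → new chain.
Insert 331: h=0, bucket 0 empty → new chain.
Insert 513: h=4, bucket 4 empty → new chain.
Insert 327: h=2, bucket 2 empty → new chain.
Insert 811: h=0, bucket 0 nonempty → append to chain.
Insert 901: h=0, bucket 0 nonempty → append to chain.
Insert 35: h=8, bucket 8 nonempty → append to chain.
Final buckets:
0: 331 -> 811 -> 901
1: 394
2: 327
3: 350 -> 850
4: 513
5: -
6: -
7: -
8: 15 -> 35
9: -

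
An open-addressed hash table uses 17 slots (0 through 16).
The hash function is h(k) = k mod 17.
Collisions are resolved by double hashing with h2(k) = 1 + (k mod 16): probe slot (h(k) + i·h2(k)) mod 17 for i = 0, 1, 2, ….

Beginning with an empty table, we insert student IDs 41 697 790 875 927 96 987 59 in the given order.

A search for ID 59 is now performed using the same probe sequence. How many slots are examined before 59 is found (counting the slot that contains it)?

3

41 hashes to 7; slot 7 is free -> place at 7.
697 hashes to 0; slot 0 is free -> place at 0.
790 hashes to 8; slot 8 is free -> place at 8.
875 hashes to 8, h2=12; 8 taken -> place at 3.
927 hashes to 9; slot 9 is free -> place at 9.
96 hashes to 11; slot 11 is free -> place at 11.
987 hashes to 1; slot 1 is free -> place at 1.
59 hashes to 8, h2=12; 8,3 taken -> place at 15.
Table: [697, 987, _, 875, _, _, _, 41, 790, 927, _, 96, _, _, _, 59, _]
Lookup 59: h=8, h2=12, probe 8,3,15 → found at 15.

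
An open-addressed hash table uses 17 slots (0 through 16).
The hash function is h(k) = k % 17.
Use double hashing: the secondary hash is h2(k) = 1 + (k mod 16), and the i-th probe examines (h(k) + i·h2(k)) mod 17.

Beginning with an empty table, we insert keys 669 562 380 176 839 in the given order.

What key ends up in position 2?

380

669: h=6 => slot 6
562: h=1 => slot 1
380: h=6, h2=13, probe 6,2 => slot 2
176: h=6, h2=1, probe 6,7 => slot 7
839: h=6, h2=8, probe 6,14 => slot 14
Table: [—, 562, 380, —, —, —, 669, 176, —, —, —, —, —, —, 839, —, —]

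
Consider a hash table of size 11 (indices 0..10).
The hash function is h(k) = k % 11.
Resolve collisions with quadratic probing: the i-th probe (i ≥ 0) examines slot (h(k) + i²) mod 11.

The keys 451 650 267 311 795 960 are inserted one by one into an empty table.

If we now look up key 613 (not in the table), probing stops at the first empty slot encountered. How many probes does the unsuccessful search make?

2

451 hashes to 0; slot 0 is free => place at 0.
650 hashes to 1; slot 1 is free => place at 1.
267 hashes to 3; slot 3 is free => place at 3.
311 hashes to 3; 3 taken => place at 4.
795 hashes to 3; 3,4 taken => place at 7.
960 hashes to 3; 3,4,7,1 taken => place at 8.
Table: [451, 650, ., 267, 311, ., ., 795, 960, ., .]
Lookup 613: h=8, probe 8,9 → slot 9 empty, not found.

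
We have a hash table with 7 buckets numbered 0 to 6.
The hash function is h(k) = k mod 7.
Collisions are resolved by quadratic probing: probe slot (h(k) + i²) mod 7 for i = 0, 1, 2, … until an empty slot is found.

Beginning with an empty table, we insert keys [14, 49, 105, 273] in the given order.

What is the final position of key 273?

14 hashes to 0; slot 0 is free -> place at 0.
49 hashes to 0; 0 taken -> place at 1.
105 hashes to 0; 0,1 taken -> place at 4.
273 hashes to 0; 0,1,4 taken -> place at 2.
Table: [14, 49, 273, _, 105, _, _]

2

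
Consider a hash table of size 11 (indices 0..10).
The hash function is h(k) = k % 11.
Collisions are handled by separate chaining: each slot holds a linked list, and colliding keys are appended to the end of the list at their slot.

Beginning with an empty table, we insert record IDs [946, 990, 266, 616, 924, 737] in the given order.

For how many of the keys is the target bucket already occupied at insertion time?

Insert 946: h=0, bucket 0 empty -> new chain.
Insert 990: h=0, bucket 0 nonempty -> append to chain.
Insert 266: h=2, bucket 2 empty -> new chain.
Insert 616: h=0, bucket 0 nonempty -> append to chain.
Insert 924: h=0, bucket 0 nonempty -> append to chain.
Insert 737: h=0, bucket 0 nonempty -> append to chain.
Final buckets:
0: 946 -> 990 -> 616 -> 924 -> 737
1: ∅
2: 266
3: ∅
4: ∅
5: ∅
6: ∅
7: ∅
8: ∅
9: ∅
10: ∅

4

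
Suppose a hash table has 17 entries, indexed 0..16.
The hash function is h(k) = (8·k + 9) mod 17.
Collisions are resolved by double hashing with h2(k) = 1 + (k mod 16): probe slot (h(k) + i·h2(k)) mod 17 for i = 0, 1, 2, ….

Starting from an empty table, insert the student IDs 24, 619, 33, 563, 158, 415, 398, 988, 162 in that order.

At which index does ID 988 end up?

4

24: h=14 => slot 14
619: h=14, h2=12, probe 14,9 => slot 9
33: h=1 => slot 1
563: h=8 => slot 8
158: h=15 => slot 15
415: h=14, h2=16, probe 14,13 => slot 13
398: h=14, h2=15, probe 14,12 => slot 12
988: h=8, h2=13, probe 8,4 => slot 4
162: h=13, h2=3, probe 13,16 => slot 16
Table: [., 33, ., ., 988, ., ., ., 563, 619, ., ., 398, 415, 24, 158, 162]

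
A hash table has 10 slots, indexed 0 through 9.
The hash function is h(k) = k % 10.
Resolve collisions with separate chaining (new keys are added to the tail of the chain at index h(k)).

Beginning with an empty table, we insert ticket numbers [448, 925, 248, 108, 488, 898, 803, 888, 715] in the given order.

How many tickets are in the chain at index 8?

Insert 448: h=8, bucket 8 empty -> new chain.
Insert 925: h=5, bucket 5 empty -> new chain.
Insert 248: h=8, bucket 8 nonempty -> append to chain.
Insert 108: h=8, bucket 8 nonempty -> append to chain.
Insert 488: h=8, bucket 8 nonempty -> append to chain.
Insert 898: h=8, bucket 8 nonempty -> append to chain.
Insert 803: h=3, bucket 3 empty -> new chain.
Insert 888: h=8, bucket 8 nonempty -> append to chain.
Insert 715: h=5, bucket 5 nonempty -> append to chain.
Final buckets:
0: ∅
1: ∅
2: ∅
3: 803
4: ∅
5: 925 -> 715
6: ∅
7: ∅
8: 448 -> 248 -> 108 -> 488 -> 898 -> 888
9: ∅

6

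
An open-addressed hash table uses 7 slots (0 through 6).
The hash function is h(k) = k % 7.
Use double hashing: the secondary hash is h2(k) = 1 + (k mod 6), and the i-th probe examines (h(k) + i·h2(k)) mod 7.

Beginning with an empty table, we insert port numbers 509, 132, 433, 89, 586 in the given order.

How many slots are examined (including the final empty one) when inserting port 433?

2

509 hashes to 5; slot 5 is free -> place at 5.
132 hashes to 6; slot 6 is free -> place at 6.
433 hashes to 6, h2=2; 6 taken -> place at 1.
89 hashes to 5, h2=6; 5 taken -> place at 4.
586 hashes to 5, h2=5; 5 taken -> place at 3.
Table: [-, 433, -, 586, 89, 509, 132]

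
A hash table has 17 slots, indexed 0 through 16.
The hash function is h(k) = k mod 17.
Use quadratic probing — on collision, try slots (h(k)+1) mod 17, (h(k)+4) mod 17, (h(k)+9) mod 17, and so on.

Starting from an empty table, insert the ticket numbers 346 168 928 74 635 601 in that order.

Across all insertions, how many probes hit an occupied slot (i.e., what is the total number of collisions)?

346: h=6 → slot 6
168: h=15 → slot 15
928: h=10 → slot 10
74: h=6, probe 6,7 → slot 7
635: h=6, probe 6,7,10,15,5 → slot 5
601: h=6, probe 6,7,10,15,5,14 → slot 14
Table: [-, -, -, -, -, 635, 346, 74, -, -, 928, -, -, -, 601, 168, -]

10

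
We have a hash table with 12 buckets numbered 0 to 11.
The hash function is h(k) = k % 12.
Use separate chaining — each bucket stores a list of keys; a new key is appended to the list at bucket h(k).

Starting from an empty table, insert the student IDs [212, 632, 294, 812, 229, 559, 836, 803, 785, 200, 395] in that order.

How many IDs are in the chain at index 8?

Insert 212: h=8, bucket 8 empty → new chain.
Insert 632: h=8, bucket 8 nonempty → append to chain.
Insert 294: h=6, bucket 6 empty → new chain.
Insert 812: h=8, bucket 8 nonempty → append to chain.
Insert 229: h=1, bucket 1 empty → new chain.
Insert 559: h=7, bucket 7 empty → new chain.
Insert 836: h=8, bucket 8 nonempty → append to chain.
Insert 803: h=11, bucket 11 empty → new chain.
Insert 785: h=5, bucket 5 empty → new chain.
Insert 200: h=8, bucket 8 nonempty → append to chain.
Insert 395: h=11, bucket 11 nonempty → append to chain.
Final buckets:
0: -
1: 229
2: -
3: -
4: -
5: 785
6: 294
7: 559
8: 212 -> 632 -> 812 -> 836 -> 200
9: -
10: -
11: 803 -> 395

5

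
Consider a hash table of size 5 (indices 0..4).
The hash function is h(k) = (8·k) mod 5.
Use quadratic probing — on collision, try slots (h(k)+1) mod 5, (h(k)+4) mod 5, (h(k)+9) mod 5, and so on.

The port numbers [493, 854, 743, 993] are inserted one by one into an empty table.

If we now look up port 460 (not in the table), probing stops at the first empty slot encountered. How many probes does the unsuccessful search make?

Insert 493: h=4, slot 4 empty -> index 4.
Insert 854: h=2, slot 2 empty -> index 2.
Insert 743: h=4, slot 4 occupied -> index 0.
Insert 993: h=4, slots 4,0 occupied -> index 3.
Table: [743, ., 854, 993, 493]
Lookup 460: h=0, probe 0,1 → slot 1 empty, not found.

2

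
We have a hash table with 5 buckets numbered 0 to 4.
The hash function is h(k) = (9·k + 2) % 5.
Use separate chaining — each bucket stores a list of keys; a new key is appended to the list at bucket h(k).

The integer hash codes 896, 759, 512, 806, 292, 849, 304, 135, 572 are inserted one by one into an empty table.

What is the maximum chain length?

3

896 → bucket 1
759 → bucket 3
512 → bucket 0
806 → bucket 1 (collision)
292 → bucket 0 (collision)
849 → bucket 3 (collision)
304 → bucket 3 (collision)
135 → bucket 2
572 → bucket 0 (collision)
Final buckets:
0: 512 -> 292 -> 572
1: 896 -> 806
2: 135
3: 759 -> 849 -> 304
4: ∅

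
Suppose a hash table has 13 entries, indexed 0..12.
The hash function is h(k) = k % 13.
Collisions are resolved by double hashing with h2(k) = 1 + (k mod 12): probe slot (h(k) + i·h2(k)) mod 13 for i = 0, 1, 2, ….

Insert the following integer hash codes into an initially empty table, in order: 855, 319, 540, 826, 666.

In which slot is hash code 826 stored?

5

855: h=10 => slot 10
319: h=7 => slot 7
540: h=7, h2=1, probe 7,8 => slot 8
826: h=7, h2=11, probe 7,5 => slot 5
666: h=3 => slot 3
Table: [—, —, —, 666, —, 826, —, 319, 540, —, 855, —, —]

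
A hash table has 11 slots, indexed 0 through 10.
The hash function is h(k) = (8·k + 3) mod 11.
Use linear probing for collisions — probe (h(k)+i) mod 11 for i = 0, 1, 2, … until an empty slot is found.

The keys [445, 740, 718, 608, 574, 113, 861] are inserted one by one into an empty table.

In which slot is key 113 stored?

445 hashes to 10; slot 10 is free → place at 10.
740 hashes to 5; slot 5 is free → place at 5.
718 hashes to 5; 5 taken → place at 6.
608 hashes to 5; 5,6 taken → place at 7.
574 hashes to 8; slot 8 is free → place at 8.
113 hashes to 5; 5,6,7,8 taken → place at 9.
861 hashes to 5; 5,6,7,8,9,10 taken → place at 0.
Table: [861, ., ., ., ., 740, 718, 608, 574, 113, 445]

9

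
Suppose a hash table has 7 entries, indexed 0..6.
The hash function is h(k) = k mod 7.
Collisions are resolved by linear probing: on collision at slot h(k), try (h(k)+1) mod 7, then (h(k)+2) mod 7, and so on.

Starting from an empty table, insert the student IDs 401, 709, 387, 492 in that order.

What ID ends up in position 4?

401: h=2 -> slot 2
709: h=2, probe 2,3 -> slot 3
387: h=2, probe 2,3,4 -> slot 4
492: h=2, probe 2,3,4,5 -> slot 5
Table: [∅, ∅, 401, 709, 387, 492, ∅]

387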